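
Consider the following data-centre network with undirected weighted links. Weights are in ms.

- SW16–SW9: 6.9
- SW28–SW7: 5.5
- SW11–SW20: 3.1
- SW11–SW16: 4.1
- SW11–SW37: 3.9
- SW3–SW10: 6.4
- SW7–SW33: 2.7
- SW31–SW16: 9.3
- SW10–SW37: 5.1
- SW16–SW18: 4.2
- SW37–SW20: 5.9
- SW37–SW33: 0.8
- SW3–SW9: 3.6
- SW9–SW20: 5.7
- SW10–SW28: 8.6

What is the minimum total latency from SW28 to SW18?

Enumerating some paths:
SW28 - SW7 - SW33 - SW37 - SW11 - SW16 - SW18: 5.5+2.7+0.8+3.9+4.1+4.2 = 21.2
SW28 - SW10 - SW3 - SW9 - SW16 - SW18: 8.6+6.4+3.6+6.9+4.2 = 29.7
SW28 - SW10 - SW37 - SW11 - SW16 - SW18: 8.6+5.1+3.9+4.1+4.2 = 25.9
SW28 - SW7 - SW33 - SW37 - SW20 - SW11 - SW16 - SW18: 5.5+2.7+0.8+5.9+3.1+4.1+4.2 = 26.3
The minimum is 21.2 ms via SW28 - SW7 - SW33 - SW37 - SW11 - SW16 - SW18.

21.2 ms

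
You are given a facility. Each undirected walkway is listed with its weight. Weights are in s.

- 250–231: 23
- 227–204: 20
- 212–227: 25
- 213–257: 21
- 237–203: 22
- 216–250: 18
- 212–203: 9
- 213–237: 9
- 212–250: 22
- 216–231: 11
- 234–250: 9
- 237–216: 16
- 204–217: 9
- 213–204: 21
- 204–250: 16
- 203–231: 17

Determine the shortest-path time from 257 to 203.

Enumerating some paths:
257–213–237–203: 21+9+22 = 52
257–213–237–216–231–203: 21+9+16+11+17 = 74
The minimum is 52 s via 257–213–237–203.

52 s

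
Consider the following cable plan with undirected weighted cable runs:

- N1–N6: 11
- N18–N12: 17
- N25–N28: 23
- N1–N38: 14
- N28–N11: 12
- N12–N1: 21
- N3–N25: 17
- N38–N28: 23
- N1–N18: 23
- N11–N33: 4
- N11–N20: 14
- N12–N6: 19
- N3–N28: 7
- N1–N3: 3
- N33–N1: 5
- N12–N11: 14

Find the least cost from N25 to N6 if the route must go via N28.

44

Shortest N25→N28: N25–N28 = 23
Shortest N28→N6: N28–N3–N1–N6 = 21
Total via N28: 23 + 21 = 44.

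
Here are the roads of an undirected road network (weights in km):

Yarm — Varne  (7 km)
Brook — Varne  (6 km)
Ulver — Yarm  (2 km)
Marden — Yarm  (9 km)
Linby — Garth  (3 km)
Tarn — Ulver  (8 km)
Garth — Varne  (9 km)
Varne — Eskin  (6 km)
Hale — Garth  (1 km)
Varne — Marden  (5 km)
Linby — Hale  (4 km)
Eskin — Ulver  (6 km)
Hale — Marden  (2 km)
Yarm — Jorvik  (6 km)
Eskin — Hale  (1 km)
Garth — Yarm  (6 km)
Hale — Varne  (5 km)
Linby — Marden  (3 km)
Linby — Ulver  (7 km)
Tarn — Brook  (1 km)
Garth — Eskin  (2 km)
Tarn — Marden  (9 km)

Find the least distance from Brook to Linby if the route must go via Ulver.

16 km

Best Brook to Ulver: Brook → Tarn → Ulver costing 9
Shortest Ulver→Linby: Ulver → Linby = 7
Total via Ulver: 9 + 7 = 16 km.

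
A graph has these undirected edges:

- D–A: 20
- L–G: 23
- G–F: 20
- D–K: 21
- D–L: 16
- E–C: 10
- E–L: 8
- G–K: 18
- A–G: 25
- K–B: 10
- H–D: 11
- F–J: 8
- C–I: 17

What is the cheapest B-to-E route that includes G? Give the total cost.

59

Shortest B→G: B → K → G = 28
Best G to E: G → L → E costing 31
Total via G: 28 + 31 = 59.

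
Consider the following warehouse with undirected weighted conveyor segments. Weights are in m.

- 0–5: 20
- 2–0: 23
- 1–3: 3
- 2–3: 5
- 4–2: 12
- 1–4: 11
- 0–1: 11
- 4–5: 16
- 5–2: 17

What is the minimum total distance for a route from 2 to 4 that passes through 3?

19 m

Shortest 2→3: 2 → 3 = 5
Shortest 3→4: 3 → 1 → 4 = 14
Total via 3: 5 + 14 = 19 m.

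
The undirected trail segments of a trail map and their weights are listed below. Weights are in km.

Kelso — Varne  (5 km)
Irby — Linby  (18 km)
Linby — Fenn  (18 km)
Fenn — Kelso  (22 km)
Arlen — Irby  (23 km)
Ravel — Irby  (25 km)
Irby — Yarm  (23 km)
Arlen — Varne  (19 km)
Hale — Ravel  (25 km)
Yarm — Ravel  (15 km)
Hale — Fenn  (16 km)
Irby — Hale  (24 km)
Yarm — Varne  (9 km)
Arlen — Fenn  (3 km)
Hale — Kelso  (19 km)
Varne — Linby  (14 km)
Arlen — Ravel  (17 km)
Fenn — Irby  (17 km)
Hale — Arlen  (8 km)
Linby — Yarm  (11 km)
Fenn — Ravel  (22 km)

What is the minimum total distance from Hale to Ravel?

25 km

Running Dijkstra from Hale:
Hale: 0
Arlen: 8  (via Hale)
Fenn: 11  (via Arlen)
Kelso: 19  (via Hale)
Varne: 24  (via Kelso)
Irby: 24  (via Hale)
Ravel: 25  (via Hale)
Shortest route: Hale → Ravel = 25 km.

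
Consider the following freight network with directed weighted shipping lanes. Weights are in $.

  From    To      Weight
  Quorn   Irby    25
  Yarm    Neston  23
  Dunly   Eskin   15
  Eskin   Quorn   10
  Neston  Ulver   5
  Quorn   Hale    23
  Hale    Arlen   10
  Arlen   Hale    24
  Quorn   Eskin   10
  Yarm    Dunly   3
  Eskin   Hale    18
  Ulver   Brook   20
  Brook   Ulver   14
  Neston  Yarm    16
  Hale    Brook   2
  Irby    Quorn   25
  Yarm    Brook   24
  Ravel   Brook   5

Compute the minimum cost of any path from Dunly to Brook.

Settle nodes by increasing distance from Dunly:
Dunly: 0
Eskin: 15  (via Dunly)
Quorn: 25  (via Eskin)
Hale: 33  (via Eskin)
Brook: 35  (via Hale)
Shortest route: Dunly → Eskin → Hale → Brook = $35.

$35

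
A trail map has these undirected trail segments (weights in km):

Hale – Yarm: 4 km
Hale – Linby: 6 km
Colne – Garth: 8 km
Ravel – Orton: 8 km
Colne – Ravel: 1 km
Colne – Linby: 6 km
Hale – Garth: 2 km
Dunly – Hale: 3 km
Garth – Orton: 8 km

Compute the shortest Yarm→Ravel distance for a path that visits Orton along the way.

22 km

Best Yarm to Orton: Yarm–Hale–Garth–Orton costing 14
Shortest Orton→Ravel: Orton–Ravel = 8
Total via Orton: 14 + 8 = 22 km.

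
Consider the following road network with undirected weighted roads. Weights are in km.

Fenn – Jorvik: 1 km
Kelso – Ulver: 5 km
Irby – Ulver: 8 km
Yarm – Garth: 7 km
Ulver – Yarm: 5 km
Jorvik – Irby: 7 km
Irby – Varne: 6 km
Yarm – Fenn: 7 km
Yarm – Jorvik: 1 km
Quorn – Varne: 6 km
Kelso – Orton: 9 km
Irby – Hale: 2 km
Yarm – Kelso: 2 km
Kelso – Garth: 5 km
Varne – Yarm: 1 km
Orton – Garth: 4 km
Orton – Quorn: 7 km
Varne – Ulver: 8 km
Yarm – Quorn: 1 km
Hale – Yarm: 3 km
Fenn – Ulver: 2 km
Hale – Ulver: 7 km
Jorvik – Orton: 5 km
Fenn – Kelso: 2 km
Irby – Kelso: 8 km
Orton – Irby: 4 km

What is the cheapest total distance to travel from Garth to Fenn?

7 km

Enumerating some paths:
Garth → Yarm → Jorvik → Fenn: 7+1+1 = 9
Garth → Kelso → Fenn: 5+2 = 7
The minimum is 7 km via Garth → Kelso → Fenn.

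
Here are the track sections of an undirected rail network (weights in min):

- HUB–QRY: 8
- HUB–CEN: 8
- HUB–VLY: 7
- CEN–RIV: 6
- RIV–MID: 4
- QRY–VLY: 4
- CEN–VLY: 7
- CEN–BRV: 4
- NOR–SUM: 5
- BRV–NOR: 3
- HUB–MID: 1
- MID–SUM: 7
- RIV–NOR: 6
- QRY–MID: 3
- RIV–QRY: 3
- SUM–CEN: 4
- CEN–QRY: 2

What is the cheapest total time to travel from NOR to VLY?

Shortest distances from NOR:
NOR: 0
BRV: 3  (via NOR)
SUM: 5  (via NOR)
RIV: 6  (via NOR)
CEN: 7  (via BRV)
QRY: 9  (via RIV)
MID: 10  (via RIV)
HUB: 11  (via MID)
VLY: 13  (via QRY)
Shortest route: NOR → RIV → QRY → VLY = 13 min.

13 min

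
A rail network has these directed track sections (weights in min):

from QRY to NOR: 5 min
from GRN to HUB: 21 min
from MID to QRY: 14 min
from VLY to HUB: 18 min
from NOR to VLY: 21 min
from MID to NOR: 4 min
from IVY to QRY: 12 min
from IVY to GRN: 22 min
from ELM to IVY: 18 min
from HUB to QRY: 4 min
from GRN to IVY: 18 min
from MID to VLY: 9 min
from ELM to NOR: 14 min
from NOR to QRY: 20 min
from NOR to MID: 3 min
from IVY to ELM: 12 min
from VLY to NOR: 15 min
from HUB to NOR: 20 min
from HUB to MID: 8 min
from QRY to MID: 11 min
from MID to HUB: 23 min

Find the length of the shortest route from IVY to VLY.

Compare a few routes:
IVY → QRY → MID → VLY: 12+11+9 = 32
IVY → QRY → NOR → MID → VLY: 12+5+3+9 = 29
The minimum is 29 min via IVY → QRY → NOR → MID → VLY.

29 min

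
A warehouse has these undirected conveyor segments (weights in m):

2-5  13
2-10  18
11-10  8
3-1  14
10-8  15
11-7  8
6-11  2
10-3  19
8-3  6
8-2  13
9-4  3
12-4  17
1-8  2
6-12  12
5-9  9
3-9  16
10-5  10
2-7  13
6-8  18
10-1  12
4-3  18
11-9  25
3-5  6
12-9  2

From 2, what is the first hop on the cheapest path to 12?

5

Enumerating some paths:
2 - 5 - 9 - 12: 13+9+2 = 24
2 - 7 - 11 - 6 - 12: 13+8+2+12 = 35
Cheapest is 2 - 5 - 9 - 12 at 24 m.
So from 2 the first move is to 5.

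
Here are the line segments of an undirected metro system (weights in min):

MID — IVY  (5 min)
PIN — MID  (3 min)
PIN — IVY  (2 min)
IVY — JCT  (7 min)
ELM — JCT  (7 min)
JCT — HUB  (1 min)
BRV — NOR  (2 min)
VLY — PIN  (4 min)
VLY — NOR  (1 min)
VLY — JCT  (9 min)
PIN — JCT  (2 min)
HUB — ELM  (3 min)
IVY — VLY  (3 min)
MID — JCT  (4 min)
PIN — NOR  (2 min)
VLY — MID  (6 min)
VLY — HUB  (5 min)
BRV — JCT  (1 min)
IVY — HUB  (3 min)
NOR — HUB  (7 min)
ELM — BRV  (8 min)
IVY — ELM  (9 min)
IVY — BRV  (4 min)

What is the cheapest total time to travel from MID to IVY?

5 min

Enumerating some paths:
MID - IVY: 5 = 5
MID - JCT - PIN - IVY: 4+2+2 = 8
Cheapest is MID - IVY at 5 min.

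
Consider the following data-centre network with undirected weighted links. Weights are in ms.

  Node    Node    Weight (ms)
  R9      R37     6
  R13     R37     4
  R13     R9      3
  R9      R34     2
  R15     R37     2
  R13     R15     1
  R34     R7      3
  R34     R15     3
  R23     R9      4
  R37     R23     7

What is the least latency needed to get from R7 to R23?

9 ms

Shortest distances from R7:
R7: 0
R34: 3  (via R7)
R9: 5  (via R34)
R15: 6  (via R34)
R13: 7  (via R15)
R37: 8  (via R15)
R23: 9  (via R9)
Shortest route: R7 → R34 → R9 → R23 = 9 ms.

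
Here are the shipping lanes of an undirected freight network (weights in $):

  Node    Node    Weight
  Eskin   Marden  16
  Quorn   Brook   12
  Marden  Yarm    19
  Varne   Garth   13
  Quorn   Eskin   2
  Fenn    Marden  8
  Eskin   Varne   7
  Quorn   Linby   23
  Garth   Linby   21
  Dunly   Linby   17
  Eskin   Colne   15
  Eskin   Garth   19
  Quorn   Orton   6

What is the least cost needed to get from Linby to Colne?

Settle nodes by increasing distance from Linby:
Linby: 0
Dunly: 17  (via Linby)
Garth: 21  (via Linby)
Quorn: 23  (via Linby)
Eskin: 25  (via Quorn)
Orton: 29  (via Quorn)
Varne: 32  (via Eskin)
Brook: 35  (via Quorn)
Colne: 40  (via Eskin)
Shortest route: Linby → Quorn → Eskin → Colne = $40.

$40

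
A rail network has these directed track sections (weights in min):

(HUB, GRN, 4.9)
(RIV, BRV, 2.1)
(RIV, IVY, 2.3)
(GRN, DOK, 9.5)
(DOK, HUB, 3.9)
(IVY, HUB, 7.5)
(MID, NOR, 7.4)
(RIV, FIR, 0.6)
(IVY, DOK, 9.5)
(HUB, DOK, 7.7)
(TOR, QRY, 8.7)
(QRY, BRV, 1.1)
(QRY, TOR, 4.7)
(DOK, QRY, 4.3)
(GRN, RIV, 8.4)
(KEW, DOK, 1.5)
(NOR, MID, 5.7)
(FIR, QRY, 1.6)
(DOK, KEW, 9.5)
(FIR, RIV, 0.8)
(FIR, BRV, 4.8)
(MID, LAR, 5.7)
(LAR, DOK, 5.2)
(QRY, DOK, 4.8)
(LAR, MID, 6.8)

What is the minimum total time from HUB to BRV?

13.1 min

Settle nodes by increasing distance from HUB:
HUB: 0
GRN: 4.9  (via HUB)
DOK: 7.7  (via HUB)
QRY: 12  (via DOK)
BRV: 13.1  (via QRY)
Shortest route: HUB → DOK → QRY → BRV = 13.1 min.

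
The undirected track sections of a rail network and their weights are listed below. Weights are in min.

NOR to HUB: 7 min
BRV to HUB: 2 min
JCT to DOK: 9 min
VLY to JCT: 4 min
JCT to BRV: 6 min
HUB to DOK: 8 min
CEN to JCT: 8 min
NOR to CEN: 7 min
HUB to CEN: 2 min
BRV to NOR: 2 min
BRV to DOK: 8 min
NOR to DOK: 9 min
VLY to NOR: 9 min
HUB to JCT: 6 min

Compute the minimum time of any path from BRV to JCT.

Shortest distances from BRV:
BRV: 0
NOR: 2  (via BRV)
HUB: 2  (via BRV)
CEN: 4  (via HUB)
JCT: 6  (via BRV)
Shortest route: BRV–JCT = 6 min.

6 min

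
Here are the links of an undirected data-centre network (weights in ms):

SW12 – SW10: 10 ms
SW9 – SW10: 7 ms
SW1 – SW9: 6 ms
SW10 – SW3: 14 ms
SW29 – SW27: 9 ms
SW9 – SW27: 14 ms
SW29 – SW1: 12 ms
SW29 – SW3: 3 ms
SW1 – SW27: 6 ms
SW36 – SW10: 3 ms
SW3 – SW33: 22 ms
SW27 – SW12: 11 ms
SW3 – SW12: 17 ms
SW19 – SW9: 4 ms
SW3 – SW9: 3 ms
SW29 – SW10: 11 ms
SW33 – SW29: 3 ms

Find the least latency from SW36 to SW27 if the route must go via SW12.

24 ms

Best SW36 to SW12: SW36 → SW10 → SW12 costing 13
Best SW12 to SW27: SW12 → SW27 costing 11
Total via SW12: 13 + 11 = 24 ms.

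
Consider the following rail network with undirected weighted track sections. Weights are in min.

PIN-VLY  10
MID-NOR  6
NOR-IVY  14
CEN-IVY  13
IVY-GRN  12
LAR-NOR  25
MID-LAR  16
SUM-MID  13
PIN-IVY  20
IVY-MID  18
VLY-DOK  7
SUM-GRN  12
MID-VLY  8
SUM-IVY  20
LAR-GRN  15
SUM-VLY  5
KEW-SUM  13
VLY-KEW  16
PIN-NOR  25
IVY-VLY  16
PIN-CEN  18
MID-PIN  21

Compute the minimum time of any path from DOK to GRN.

24 min

Enumerating some paths:
DOK–VLY–IVY–GRN: 7+16+12 = 35
DOK–VLY–SUM–GRN: 7+5+12 = 24
Cheapest is DOK–VLY–SUM–GRN at 24 min.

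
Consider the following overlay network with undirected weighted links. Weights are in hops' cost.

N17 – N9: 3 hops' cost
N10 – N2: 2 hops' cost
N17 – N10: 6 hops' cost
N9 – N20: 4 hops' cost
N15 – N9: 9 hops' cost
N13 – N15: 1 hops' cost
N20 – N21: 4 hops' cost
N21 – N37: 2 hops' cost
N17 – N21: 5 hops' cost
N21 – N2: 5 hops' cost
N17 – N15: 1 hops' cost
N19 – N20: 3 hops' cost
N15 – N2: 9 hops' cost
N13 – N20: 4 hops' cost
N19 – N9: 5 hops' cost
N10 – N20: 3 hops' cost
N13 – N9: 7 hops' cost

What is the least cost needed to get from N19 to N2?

8 hops' cost

Settle nodes by increasing distance from N19:
N19: 0
N20: 3  (via N19)
N9: 5  (via N19)
N10: 6  (via N20)
N13: 7  (via N20)
N21: 7  (via N20)
N15: 8  (via N13)
N2: 8  (via N10)
Shortest route: N19–N20–N10–N2 = 8 hops' cost.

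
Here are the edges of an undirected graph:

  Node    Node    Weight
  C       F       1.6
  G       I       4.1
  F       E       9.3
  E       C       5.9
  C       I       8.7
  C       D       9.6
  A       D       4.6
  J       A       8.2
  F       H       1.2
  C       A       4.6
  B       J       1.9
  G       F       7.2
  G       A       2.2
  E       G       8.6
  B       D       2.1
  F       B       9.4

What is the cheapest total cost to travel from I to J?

Enumerating some paths:
I → G → A → J: 4.1+2.2+8.2 = 14.5
I → C → F → B → J: 8.7+1.6+9.4+1.9 = 21.6
I → G → A → D → B → J: 4.1+2.2+4.6+2.1+1.9 = 14.9
I → C → A → J: 8.7+4.6+8.2 = 21.5
The minimum is 14.5 via I → G → A → J.

14.5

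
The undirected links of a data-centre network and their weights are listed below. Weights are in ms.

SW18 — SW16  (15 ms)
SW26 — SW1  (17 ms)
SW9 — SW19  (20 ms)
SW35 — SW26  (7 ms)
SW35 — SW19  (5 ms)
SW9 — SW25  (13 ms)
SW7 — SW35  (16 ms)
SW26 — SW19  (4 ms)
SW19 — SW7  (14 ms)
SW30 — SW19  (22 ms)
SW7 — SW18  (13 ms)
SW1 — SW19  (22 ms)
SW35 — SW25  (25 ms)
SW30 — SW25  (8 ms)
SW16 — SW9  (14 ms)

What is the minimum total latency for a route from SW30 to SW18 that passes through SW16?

50 ms

Shortest SW30→SW16: SW30–SW25–SW9–SW16 = 35
Best SW16 to SW18: SW16–SW18 costing 15
Total via SW16: 35 + 15 = 50 ms.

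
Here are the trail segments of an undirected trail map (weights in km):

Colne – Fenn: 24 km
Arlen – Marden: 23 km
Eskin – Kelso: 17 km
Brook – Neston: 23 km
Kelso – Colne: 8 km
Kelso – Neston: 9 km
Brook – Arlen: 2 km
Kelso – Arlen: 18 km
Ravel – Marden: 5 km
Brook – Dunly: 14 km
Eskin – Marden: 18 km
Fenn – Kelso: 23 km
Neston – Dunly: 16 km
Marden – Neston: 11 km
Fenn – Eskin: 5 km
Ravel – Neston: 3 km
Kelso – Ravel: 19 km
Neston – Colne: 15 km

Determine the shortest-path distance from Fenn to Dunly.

47 km

Enumerating some paths:
Fenn - Eskin - Kelso - Neston - Dunly: 5+17+9+16 = 47
Fenn - Eskin - Marden - Neston - Dunly: 5+18+11+16 = 50
Fenn - Kelso - Neston - Dunly: 23+9+16 = 48
Fenn - Colne - Neston - Dunly: 24+15+16 = 55
The minimum is 47 km via Fenn - Eskin - Kelso - Neston - Dunly.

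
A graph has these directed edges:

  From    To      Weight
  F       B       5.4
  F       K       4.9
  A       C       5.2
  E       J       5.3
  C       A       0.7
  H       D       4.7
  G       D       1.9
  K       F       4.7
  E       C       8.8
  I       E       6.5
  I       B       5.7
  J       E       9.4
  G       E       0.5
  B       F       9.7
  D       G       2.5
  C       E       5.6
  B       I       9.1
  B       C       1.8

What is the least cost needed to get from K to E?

Candidate routes:
K - F - B - C - E: 4.7+5.4+1.8+5.6 = 17.5
K - F - B - I - E: 4.7+5.4+9.1+6.5 = 25.7
Cheapest is K - F - B - C - E at 17.5.

17.5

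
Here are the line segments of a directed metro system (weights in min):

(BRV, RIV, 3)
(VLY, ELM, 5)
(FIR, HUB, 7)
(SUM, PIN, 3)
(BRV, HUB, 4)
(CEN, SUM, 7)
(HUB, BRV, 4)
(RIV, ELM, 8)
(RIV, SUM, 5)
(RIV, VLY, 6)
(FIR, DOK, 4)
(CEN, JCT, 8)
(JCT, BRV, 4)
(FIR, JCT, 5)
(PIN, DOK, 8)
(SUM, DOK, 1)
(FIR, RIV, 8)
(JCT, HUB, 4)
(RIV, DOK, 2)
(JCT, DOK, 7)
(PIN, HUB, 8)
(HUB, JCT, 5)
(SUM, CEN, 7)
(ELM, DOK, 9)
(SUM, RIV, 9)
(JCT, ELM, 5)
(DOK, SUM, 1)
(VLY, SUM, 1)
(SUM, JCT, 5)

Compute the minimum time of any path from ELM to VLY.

25 min

Running Dijkstra from ELM:
ELM: 0
DOK: 9  (via ELM)
SUM: 10  (via DOK)
PIN: 13  (via SUM)
JCT: 15  (via SUM)
CEN: 17  (via SUM)
RIV: 19  (via SUM)
BRV: 19  (via JCT)
HUB: 19  (via JCT)
VLY: 25  (via RIV)
Shortest route: ELM–DOK–SUM–RIV–VLY = 25 min.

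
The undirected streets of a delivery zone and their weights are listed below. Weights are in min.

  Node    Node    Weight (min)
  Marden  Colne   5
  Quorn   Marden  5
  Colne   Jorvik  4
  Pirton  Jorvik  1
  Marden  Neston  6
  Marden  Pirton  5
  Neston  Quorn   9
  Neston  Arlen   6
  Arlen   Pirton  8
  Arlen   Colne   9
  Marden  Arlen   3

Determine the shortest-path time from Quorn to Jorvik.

Running Dijkstra from Quorn:
Quorn: 0
Marden: 5  (via Quorn)
Arlen: 8  (via Marden)
Neston: 9  (via Quorn)
Colne: 10  (via Marden)
Pirton: 10  (via Marden)
Jorvik: 11  (via Pirton)
Shortest route: Quorn → Marden → Pirton → Jorvik = 11 min.

11 min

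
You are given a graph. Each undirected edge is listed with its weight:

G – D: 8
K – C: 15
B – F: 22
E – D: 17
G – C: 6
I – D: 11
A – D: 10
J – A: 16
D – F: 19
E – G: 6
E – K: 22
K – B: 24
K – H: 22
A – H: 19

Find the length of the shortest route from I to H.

Enumerating some paths:
I → D → G → C → K → H: 11+8+6+15+22 = 62
I → D → G → E → K → H: 11+8+6+22+22 = 69
I → D → A → H: 11+10+19 = 40
I → D → E → K → H: 11+17+22+22 = 72
Cheapest is I → D → A → H at 40.

40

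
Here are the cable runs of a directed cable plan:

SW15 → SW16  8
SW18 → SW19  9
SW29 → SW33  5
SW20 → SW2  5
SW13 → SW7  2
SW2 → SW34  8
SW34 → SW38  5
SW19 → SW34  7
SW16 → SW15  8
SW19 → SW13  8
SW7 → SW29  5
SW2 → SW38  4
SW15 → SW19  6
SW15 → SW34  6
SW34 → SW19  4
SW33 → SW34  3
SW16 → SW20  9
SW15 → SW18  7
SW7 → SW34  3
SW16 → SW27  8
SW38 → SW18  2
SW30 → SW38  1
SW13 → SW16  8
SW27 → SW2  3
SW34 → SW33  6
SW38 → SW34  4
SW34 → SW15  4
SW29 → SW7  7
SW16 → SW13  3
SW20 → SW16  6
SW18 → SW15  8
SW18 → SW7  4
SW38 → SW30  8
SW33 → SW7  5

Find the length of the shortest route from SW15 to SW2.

Compare a few routes:
SW15 → SW16 → SW20 → SW2: 8+9+5 = 22
SW15 → SW16 → SW27 → SW2: 8+8+3 = 19
Cheapest is SW15 → SW16 → SW27 → SW2 at 19.

19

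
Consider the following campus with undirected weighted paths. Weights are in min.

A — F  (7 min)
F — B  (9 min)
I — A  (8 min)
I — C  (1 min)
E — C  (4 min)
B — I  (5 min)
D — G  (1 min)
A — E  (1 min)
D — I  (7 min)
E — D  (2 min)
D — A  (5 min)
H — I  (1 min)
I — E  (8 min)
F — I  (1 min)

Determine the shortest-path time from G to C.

Settle nodes by increasing distance from G:
G: 0
D: 1  (via G)
E: 3  (via D)
A: 4  (via E)
C: 7  (via E)
Shortest route: G–D–E–C = 7 min.

7 min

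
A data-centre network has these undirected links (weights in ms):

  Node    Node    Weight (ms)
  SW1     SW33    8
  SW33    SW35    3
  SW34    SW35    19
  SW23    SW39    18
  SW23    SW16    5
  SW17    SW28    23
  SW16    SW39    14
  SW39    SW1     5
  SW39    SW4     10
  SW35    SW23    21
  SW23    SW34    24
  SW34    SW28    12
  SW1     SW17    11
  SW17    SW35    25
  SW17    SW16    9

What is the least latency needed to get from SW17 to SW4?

26 ms

Shortest distances from SW17:
SW17: 0
SW16: 9  (via SW17)
SW1: 11  (via SW17)
SW23: 14  (via SW16)
SW39: 16  (via SW1)
SW33: 19  (via SW1)
SW35: 22  (via SW33)
SW28: 23  (via SW17)
SW4: 26  (via SW39)
Shortest route: SW17–SW1–SW39–SW4 = 26 ms.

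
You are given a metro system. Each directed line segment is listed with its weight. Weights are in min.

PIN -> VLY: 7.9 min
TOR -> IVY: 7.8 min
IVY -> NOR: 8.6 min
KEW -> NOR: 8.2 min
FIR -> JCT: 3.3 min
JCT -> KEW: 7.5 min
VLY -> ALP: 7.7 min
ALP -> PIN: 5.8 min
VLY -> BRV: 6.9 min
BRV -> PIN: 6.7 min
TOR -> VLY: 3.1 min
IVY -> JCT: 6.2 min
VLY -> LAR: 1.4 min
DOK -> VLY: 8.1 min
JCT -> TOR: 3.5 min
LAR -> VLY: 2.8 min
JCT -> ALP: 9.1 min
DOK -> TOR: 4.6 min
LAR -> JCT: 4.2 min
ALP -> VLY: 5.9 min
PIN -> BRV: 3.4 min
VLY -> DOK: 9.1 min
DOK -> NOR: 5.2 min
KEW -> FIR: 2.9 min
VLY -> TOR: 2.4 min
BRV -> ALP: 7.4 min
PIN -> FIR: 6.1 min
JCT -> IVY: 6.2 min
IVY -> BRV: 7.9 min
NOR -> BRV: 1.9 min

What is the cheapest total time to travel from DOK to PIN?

13.8 min

Candidate routes:
DOK - NOR - BRV - ALP - PIN: 5.2+1.9+7.4+5.8 = 20.3
DOK - TOR - VLY - ALP - PIN: 4.6+3.1+7.7+5.8 = 21.2
DOK - NOR - BRV - PIN: 5.2+1.9+6.7 = 13.8
The minimum is 13.8 min via DOK - NOR - BRV - PIN.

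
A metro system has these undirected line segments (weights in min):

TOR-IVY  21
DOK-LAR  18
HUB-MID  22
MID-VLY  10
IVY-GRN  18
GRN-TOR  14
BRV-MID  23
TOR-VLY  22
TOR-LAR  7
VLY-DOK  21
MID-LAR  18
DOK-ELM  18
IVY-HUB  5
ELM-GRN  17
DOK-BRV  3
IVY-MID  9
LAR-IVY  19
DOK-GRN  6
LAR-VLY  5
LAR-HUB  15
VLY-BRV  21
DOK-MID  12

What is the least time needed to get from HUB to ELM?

Running Dijkstra from HUB:
HUB: 0
IVY: 5  (via HUB)
MID: 14  (via IVY)
LAR: 15  (via HUB)
VLY: 20  (via LAR)
TOR: 22  (via LAR)
GRN: 23  (via IVY)
DOK: 26  (via MID)
BRV: 29  (via DOK)
ELM: 40  (via GRN)
Shortest route: HUB–IVY–GRN–ELM = 40 min.

40 min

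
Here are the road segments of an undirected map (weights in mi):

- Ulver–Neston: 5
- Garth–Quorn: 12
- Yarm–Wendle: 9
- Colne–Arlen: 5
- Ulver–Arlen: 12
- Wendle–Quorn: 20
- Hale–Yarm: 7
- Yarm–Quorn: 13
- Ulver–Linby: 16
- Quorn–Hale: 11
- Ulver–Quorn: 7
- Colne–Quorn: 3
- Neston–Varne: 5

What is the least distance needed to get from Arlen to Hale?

Running Dijkstra from Arlen:
Arlen: 0
Colne: 5  (via Arlen)
Quorn: 8  (via Colne)
Ulver: 12  (via Arlen)
Neston: 17  (via Ulver)
Hale: 19  (via Quorn)
Shortest route: Arlen–Colne–Quorn–Hale = 19 mi.

19 mi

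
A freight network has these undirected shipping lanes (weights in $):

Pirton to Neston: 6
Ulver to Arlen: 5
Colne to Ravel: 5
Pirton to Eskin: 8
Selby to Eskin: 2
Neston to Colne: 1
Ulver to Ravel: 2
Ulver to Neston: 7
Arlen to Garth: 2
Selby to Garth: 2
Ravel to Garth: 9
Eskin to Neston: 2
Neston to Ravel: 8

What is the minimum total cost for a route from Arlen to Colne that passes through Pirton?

$21

Best Arlen to Pirton: Arlen–Garth–Selby–Eskin–Pirton costing 14
Shortest Pirton→Colne: Pirton–Neston–Colne = 7
Total via Pirton: 14 + 7 = $21.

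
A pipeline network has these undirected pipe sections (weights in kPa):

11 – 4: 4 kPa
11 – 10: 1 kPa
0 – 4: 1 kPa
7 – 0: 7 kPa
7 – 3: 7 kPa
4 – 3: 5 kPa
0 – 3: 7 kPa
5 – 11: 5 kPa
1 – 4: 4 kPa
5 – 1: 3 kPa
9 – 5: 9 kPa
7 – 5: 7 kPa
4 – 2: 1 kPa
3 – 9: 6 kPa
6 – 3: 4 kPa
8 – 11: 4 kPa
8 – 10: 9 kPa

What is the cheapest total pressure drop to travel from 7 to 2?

Enumerating some paths:
7 - 5 - 1 - 4 - 2: 7+3+4+1 = 15
7 - 0 - 4 - 2: 7+1+1 = 9
7 - 3 - 4 - 2: 7+5+1 = 13
The minimum is 9 kPa via 7 - 0 - 4 - 2.

9 kPa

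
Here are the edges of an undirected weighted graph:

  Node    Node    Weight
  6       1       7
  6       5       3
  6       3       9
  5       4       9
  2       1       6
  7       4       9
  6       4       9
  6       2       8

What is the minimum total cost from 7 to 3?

Enumerating some paths:
7 - 4 - 6 - 3: 9+9+9 = 27
7 - 4 - 5 - 6 - 3: 9+9+3+9 = 30
Cheapest is 7 - 4 - 6 - 3 at 27.

27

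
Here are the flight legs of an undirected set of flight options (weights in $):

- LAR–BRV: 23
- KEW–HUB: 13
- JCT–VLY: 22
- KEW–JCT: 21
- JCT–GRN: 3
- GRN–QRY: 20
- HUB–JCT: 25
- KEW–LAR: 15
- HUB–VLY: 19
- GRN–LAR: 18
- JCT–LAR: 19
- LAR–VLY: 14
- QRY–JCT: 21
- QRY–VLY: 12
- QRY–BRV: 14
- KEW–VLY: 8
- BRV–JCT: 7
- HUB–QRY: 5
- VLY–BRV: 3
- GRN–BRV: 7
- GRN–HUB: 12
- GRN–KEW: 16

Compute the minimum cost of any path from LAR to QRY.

$26

Running Dijkstra from LAR:
LAR: 0
VLY: 14  (via LAR)
KEW: 15  (via LAR)
BRV: 17  (via VLY)
GRN: 18  (via LAR)
JCT: 19  (via LAR)
QRY: 26  (via VLY)
Shortest route: LAR → VLY → QRY = $26.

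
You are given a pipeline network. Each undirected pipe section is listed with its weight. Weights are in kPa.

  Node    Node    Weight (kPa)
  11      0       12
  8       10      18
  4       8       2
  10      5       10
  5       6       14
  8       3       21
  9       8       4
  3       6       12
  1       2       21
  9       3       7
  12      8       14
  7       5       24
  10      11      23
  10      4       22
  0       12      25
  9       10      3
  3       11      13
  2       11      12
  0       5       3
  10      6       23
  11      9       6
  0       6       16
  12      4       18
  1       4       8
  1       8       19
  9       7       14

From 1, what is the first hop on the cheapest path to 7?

Compare a few routes:
1 → 8 → 9 → 7: 19+4+14 = 37
1 → 4 → 8 → 9 → 7: 8+2+4+14 = 28
The minimum is 28 kPa via 1 → 4 → 8 → 9 → 7.
So from 1 the first move is to 4.

4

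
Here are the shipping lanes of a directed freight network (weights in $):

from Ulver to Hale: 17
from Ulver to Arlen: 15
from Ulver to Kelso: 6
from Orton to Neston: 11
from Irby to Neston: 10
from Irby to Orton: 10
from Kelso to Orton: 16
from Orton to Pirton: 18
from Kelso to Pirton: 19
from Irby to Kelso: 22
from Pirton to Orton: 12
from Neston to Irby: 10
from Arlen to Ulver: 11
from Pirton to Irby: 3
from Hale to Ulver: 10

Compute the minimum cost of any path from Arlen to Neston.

Candidate routes:
Arlen → Ulver → Kelso → Orton → Neston: 11+6+16+11 = 44
Arlen → Ulver → Kelso → Pirton → Irby → Neston: 11+6+19+3+10 = 49
Arlen → Ulver → Kelso → Pirton → Orton → Neston: 11+6+19+12+11 = 59
The minimum is $44 via Arlen → Ulver → Kelso → Orton → Neston.

$44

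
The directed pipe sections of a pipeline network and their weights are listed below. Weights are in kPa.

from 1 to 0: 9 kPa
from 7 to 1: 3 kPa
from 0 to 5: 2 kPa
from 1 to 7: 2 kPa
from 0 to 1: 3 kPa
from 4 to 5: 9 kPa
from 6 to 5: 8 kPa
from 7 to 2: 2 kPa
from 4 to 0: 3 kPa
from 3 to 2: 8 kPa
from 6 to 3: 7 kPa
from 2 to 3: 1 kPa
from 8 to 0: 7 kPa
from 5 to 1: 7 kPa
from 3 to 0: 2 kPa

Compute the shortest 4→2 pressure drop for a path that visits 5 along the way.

16 kPa

Best 4 to 5: 4 → 0 → 5 costing 5
Shortest 5→2: 5 → 1 → 7 → 2 = 11
Total via 5: 5 + 11 = 16 kPa.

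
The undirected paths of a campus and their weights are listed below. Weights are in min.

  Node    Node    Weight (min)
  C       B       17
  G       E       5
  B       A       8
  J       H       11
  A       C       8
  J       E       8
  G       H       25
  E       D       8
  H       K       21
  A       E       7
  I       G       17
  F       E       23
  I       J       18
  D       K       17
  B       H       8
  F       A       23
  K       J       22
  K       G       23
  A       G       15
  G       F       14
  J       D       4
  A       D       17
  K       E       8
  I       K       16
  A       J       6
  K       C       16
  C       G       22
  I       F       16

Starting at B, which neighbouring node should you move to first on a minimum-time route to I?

Candidate routes:
B - H - J - I: 8+11+18 = 37
B - A - J - I: 8+6+18 = 32
The minimum is 32 min via B - A - J - I.
So from B the first move is to A.

A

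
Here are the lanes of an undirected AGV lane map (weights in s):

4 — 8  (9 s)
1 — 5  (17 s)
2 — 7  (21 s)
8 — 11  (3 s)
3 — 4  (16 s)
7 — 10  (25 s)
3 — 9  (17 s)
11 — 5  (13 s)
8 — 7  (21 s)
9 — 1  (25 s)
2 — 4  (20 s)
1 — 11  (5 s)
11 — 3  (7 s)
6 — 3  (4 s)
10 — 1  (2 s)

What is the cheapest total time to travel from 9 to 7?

Shortest distances from 9:
9: 0
3: 17  (via 9)
6: 21  (via 3)
11: 24  (via 3)
1: 25  (via 9)
8: 27  (via 11)
10: 27  (via 1)
4: 33  (via 3)
5: 37  (via 11)
7: 48  (via 8)
Shortest route: 9 → 3 → 11 → 8 → 7 = 48 s.

48 s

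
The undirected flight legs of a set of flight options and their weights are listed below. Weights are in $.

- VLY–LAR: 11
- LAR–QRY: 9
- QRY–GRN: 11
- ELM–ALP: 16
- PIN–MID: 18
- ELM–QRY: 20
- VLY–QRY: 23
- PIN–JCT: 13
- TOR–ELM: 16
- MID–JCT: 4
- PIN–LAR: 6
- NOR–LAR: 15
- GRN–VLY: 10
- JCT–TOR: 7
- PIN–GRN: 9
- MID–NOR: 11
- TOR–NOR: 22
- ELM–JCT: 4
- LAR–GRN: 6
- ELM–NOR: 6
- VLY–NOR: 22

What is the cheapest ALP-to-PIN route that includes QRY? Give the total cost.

Best ALP to QRY: ALP → ELM → QRY costing 36
Shortest QRY→PIN: QRY → LAR → PIN = 15
Total via QRY: 36 + 15 = $51.

$51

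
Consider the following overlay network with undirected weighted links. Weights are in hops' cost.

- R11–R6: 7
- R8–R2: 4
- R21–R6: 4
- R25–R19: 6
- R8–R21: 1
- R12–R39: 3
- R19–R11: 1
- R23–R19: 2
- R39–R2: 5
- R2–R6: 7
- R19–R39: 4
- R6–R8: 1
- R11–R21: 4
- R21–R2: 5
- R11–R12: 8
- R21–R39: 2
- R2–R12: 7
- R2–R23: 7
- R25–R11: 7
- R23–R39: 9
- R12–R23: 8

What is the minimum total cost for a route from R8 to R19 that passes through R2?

Best R8 to R2: R8 → R2 costing 4
Shortest R2→R19: R2 → R39 → R19 = 9
Total via R2: 4 + 9 = 13 hops' cost.

13 hops' cost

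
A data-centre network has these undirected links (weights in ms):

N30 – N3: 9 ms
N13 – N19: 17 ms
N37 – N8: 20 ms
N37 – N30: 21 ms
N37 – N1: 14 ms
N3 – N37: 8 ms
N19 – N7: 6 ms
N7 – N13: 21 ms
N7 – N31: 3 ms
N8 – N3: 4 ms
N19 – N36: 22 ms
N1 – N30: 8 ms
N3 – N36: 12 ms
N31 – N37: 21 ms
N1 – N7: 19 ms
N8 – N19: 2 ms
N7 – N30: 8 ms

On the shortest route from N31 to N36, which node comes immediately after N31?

Compare a few routes:
N31 - N7 - N19 - N36: 3+6+22 = 31
N31 - N37 - N3 - N36: 21+8+12 = 41
N31 - N7 - N30 - N3 - N36: 3+8+9+12 = 32
N31 - N7 - N19 - N8 - N3 - N36: 3+6+2+4+12 = 27
Cheapest is N31 - N7 - N19 - N8 - N3 - N36 at 27 ms.
So from N31 the first move is to N7.

N7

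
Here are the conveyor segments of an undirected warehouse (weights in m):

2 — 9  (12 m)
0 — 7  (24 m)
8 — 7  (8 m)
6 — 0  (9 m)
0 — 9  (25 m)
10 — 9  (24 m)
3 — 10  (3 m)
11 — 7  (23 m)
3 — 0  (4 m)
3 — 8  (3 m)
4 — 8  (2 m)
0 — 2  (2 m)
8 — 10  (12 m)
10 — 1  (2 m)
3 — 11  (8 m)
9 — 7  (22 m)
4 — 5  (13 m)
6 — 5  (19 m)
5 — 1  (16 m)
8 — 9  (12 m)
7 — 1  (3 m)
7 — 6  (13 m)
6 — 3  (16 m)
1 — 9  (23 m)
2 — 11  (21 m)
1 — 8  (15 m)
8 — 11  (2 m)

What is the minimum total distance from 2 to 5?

Running Dijkstra from 2:
2: 0
0: 2  (via 2)
3: 6  (via 0)
8: 9  (via 3)
10: 9  (via 3)
1: 11  (via 10)
4: 11  (via 8)
6: 11  (via 0)
11: 11  (via 8)
9: 12  (via 2)
7: 14  (via 1)
5: 24  (via 4)
Shortest route: 2–0–3–8–4–5 = 24 m.

24 m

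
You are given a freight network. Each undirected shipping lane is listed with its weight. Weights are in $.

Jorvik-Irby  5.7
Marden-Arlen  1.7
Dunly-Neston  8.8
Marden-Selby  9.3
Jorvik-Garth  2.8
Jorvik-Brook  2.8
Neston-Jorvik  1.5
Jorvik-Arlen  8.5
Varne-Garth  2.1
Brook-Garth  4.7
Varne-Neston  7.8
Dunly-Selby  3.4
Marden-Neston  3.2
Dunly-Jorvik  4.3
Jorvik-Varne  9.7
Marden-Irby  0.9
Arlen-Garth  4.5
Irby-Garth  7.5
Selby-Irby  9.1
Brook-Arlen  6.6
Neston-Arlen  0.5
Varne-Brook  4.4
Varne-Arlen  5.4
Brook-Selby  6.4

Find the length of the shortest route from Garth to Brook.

$4.7

Candidate routes:
Garth → Varne → Brook: 2.1+4.4 = 6.5
Garth → Jorvik → Brook: 2.8+2.8 = 5.6
Garth → Brook: 4.7 = 4.7
Cheapest is Garth → Brook at $4.7.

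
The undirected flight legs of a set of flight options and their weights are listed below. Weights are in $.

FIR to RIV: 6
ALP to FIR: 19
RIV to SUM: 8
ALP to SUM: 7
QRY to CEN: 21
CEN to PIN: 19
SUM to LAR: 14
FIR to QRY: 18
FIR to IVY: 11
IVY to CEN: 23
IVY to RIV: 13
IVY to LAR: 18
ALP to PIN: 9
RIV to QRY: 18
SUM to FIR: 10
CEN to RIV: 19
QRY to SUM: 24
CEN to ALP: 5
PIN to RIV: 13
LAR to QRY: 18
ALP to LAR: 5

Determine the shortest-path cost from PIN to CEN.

$14

Compare a few routes:
PIN–RIV–SUM–ALP–CEN: 13+8+7+5 = 33
PIN–RIV–CEN: 13+19 = 32
PIN–ALP–CEN: 9+5 = 14
PIN–CEN: 19 = 19
The minimum is $14 via PIN–ALP–CEN.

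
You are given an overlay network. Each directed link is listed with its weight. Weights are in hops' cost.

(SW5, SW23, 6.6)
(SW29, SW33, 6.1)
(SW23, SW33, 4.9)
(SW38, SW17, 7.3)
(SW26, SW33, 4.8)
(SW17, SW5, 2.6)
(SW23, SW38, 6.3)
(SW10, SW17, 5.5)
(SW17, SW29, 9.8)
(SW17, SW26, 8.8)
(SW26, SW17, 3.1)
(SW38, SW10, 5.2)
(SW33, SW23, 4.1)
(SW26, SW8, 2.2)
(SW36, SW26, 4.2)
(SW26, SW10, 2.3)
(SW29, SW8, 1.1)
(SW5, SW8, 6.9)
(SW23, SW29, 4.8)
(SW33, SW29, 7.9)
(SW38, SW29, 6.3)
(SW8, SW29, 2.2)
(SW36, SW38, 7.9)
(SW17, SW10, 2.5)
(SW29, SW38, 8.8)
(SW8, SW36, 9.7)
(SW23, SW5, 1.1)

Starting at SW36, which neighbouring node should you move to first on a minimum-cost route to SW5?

SW26

Compare a few routes:
SW36 → SW26 → SW33 → SW23 → SW5: 4.2+4.8+4.1+1.1 = 14.2
SW36 → SW26 → SW17 → SW5: 4.2+3.1+2.6 = 9.9
SW36 → SW26 → SW10 → SW17 → SW5: 4.2+2.3+5.5+2.6 = 14.6
Cheapest is SW36 → SW26 → SW17 → SW5 at 9.9 hops' cost.
So from SW36 the first move is to SW26.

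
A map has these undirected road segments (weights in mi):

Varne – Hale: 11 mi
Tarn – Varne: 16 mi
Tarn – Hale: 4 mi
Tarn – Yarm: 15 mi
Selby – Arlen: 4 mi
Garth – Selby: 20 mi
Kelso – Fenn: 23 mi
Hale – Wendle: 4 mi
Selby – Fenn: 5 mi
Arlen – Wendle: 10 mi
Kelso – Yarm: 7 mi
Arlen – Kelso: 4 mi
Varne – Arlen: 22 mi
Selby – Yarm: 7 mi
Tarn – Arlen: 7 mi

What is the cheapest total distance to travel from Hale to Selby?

15 mi

Compare a few routes:
Hale → Tarn → Arlen → Selby: 4+7+4 = 15
Hale → Tarn → Yarm → Selby: 4+15+7 = 26
Hale → Wendle → Arlen → Selby: 4+10+4 = 18
Hale → Tarn → Arlen → Kelso → Yarm → Selby: 4+7+4+7+7 = 29
The minimum is 15 mi via Hale → Tarn → Arlen → Selby.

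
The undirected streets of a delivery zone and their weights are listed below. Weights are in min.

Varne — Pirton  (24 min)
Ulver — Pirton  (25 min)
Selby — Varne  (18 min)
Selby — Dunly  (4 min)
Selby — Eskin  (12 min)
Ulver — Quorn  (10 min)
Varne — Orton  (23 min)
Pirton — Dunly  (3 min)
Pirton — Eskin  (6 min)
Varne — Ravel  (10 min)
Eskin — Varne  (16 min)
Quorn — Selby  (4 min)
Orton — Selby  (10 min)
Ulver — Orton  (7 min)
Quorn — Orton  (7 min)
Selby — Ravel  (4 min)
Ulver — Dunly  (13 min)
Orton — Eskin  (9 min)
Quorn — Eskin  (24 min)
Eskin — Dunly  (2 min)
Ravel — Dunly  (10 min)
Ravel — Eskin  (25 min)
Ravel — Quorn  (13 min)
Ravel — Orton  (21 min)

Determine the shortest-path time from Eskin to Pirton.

Compare a few routes:
Eskin–Dunly–Pirton: 2+3 = 5
Eskin–Pirton: 6 = 6
Cheapest is Eskin–Dunly–Pirton at 5 min.

5 min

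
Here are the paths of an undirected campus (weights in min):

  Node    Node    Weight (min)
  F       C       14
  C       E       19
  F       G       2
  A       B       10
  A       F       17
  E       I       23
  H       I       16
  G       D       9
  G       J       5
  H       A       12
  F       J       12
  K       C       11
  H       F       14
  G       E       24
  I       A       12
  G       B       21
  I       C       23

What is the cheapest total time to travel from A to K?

42 min

Enumerating some paths:
A–I–C–K: 12+23+11 = 46
A–B–G–F–C–K: 10+21+2+14+11 = 58
A–F–C–K: 17+14+11 = 42
A–H–F–C–K: 12+14+14+11 = 51
The minimum is 42 min via A–F–C–K.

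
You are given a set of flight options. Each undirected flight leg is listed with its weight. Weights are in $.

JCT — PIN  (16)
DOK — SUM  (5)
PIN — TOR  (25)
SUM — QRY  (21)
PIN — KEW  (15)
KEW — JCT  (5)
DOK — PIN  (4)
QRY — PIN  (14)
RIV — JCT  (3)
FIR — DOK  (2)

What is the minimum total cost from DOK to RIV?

Enumerating some paths:
DOK–PIN–JCT–RIV: 4+16+3 = 23
DOK–PIN–KEW–JCT–RIV: 4+15+5+3 = 27
The minimum is $23 via DOK–PIN–JCT–RIV.

$23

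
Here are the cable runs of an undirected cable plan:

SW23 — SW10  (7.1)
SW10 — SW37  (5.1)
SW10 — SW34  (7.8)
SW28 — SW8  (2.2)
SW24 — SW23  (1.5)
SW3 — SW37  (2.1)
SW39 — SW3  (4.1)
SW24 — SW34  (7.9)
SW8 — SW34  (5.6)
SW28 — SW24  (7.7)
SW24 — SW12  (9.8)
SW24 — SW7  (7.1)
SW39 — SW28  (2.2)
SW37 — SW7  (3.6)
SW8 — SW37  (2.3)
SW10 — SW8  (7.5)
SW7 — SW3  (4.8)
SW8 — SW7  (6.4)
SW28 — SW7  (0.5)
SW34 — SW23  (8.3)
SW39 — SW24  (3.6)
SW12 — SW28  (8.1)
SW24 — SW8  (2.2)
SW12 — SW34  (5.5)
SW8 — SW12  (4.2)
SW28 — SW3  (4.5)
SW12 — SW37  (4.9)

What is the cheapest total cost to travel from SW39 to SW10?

Enumerating some paths:
SW39–SW28–SW7–SW37–SW10: 2.2+0.5+3.6+5.1 = 11.4
SW39–SW3–SW37–SW10: 4.1+2.1+5.1 = 11.3
SW39–SW28–SW8–SW37–SW10: 2.2+2.2+2.3+5.1 = 11.8
SW39–SW28–SW8–SW10: 2.2+2.2+7.5 = 11.9
Cheapest is SW39–SW3–SW37–SW10 at 11.3.

11.3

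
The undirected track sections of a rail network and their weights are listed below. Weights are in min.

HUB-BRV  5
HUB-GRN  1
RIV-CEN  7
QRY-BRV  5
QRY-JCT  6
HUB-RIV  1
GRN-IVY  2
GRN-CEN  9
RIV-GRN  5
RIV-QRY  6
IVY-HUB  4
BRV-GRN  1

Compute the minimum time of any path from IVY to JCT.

14 min

Enumerating some paths:
IVY–GRN–HUB–RIV–QRY–JCT: 2+1+1+6+6 = 16
IVY–HUB–RIV–QRY–JCT: 4+1+6+6 = 17
IVY–GRN–BRV–QRY–JCT: 2+1+5+6 = 14
IVY–HUB–GRN–BRV–QRY–JCT: 4+1+1+5+6 = 17
Cheapest is IVY–GRN–BRV–QRY–JCT at 14 min.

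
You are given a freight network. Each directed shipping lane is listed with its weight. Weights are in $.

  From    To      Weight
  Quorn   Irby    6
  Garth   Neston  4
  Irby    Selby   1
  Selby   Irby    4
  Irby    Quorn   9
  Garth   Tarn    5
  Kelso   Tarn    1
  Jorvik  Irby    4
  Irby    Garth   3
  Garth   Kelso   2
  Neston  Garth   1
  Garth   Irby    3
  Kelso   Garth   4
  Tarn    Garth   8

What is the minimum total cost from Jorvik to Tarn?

$10

Enumerating some paths:
Jorvik–Irby–Garth–Tarn: 4+3+5 = 12
Jorvik–Irby–Garth–Kelso–Tarn: 4+3+2+1 = 10
The minimum is $10 via Jorvik–Irby–Garth–Kelso–Tarn.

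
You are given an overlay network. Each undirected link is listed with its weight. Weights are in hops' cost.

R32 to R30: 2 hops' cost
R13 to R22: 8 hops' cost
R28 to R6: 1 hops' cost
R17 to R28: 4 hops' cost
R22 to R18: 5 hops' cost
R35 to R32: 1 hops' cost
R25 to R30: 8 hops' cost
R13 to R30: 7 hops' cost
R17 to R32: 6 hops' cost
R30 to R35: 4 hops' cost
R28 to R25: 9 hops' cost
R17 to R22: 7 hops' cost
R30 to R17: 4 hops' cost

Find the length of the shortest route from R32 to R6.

11 hops' cost

Running Dijkstra from R32:
R32: 0
R35: 1  (via R32)
R30: 2  (via R32)
R17: 6  (via R32)
R13: 9  (via R30)
R28: 10  (via R17)
R25: 10  (via R30)
R6: 11  (via R28)
Shortest route: R32 → R17 → R28 → R6 = 11 hops' cost.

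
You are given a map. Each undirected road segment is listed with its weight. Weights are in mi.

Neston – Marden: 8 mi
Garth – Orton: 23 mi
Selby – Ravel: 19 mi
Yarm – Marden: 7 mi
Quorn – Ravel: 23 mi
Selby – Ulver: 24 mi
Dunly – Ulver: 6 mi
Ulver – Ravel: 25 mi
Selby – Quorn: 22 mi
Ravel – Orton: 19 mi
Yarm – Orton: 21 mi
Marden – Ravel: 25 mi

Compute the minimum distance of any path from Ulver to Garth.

67 mi

Compare a few routes:
Ulver - Ravel - Orton - Garth: 25+19+23 = 67
Ulver - Selby - Ravel - Orton - Garth: 24+19+19+23 = 85
Cheapest is Ulver - Ravel - Orton - Garth at 67 mi.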